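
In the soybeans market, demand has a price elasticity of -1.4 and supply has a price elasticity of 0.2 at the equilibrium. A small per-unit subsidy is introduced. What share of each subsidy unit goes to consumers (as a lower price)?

For a small subsidy around the equilibrium, the benefit split depends on the relative slopes, which at a point are proportional to the elasticities.
Buyer share = εs/(εs + |εd|) = 0.2/(0.2 + 1.4) = 0.125; seller share = |εd|/(εs + |εd|) = 0.875.

Consumer share = 0.125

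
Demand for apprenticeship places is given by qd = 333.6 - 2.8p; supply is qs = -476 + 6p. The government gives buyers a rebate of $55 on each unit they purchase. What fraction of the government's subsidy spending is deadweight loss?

Pre-subsidy: 333.6 - 2.8p = -476 + 6p gives p* = 92, q* = 76.
With the rebate, buyers effectively pay pb = ps − 55, where ps is the price sellers receive.
Demand in terms of ps becomes qd = 333.6 − 2.8(ps − 55) = 487.6 - 2.8ps. Setting this equal to supply: 487.6 - 2.8ps = -476 + 6ps, so ps = 109.5.
Buyers pay pb = 109.5 − 55 = 54.5; q' = -476 + 6·109.5 = 181.
ΔCS = ½(76 + 181)(92 − 54.5) = 4818.75; ΔPS = ½(76 + 181)(109.5 − 92) = 2248.75.
Government spending = 55 × 181 = 9955.
DWL = ½ × 55 × (181 − 76) = 2887.5; fraction = 2887.5 / 9955 = 105/362.

DWL / government spending = 105/362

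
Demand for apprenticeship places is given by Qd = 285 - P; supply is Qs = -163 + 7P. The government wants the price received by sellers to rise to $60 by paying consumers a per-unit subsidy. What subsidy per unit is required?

Required subsidy s = $32 per unit

At a seller price of 60, quantity supplied is -163 + 7·60 = 257.
Buyers absorb 257 only when they pay Pb with 285 − 1·Pb = 257, i.e. Pb = 28.
s = Ps − Pb = 60 − 28 = 32.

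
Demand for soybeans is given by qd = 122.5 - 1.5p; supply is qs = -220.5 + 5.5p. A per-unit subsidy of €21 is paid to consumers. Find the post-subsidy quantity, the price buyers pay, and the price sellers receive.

Pre-subsidy: 122.5 - 1.5p = -220.5 + 5.5p gives p* = 49, q* = 49.
With the rebate, buyers effectively pay pb = ps − 21, where ps is the price sellers receive.
Demand in terms of ps becomes qd = 122.5 − 1.5(ps − 21) = 154 - 1.5ps. Setting this equal to supply: 154 - 1.5ps = -220.5 + 5.5ps, so ps = 53.5.
Buyers pay pb = 53.5 − 21 = 32.5; q' = -220.5 + 5.5·53.5 = 73.75.

q' = 73.75; buyers pay €32.5; sellers receive €53.5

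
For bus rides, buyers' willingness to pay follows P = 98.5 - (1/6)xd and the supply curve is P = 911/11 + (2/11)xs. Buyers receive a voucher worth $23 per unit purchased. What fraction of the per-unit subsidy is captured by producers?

Pre-subsidy: 98.5 - (1/6)x = 911/11 + (2/11)x gives x* = 45 and P* = 91.
With the rebate, buyers effectively pay Pb = Ps − 23, where Ps is the price sellers receive.
On the curves, Pb = 98.5 - (1/6)x and Ps = 911/11 + (2/11)x; the wedge Ps − Pb = 23 gives 911/11 + (2/11)x − (98.5 - (1/6)x) = 23, so x' = 111.
Then Pb = 98.5 − (1/6)·111 = 80 and Ps = 911/11 + (2/11)·111 = 103.
Buyers' price falls by P* − Pb = 91 − 80 = 11; sellers' price rises by Ps − P* = 103 − 91 = 12.
So producers capture 12/23 = 12/23 of each unit of subsidy.

Producer share = 12/23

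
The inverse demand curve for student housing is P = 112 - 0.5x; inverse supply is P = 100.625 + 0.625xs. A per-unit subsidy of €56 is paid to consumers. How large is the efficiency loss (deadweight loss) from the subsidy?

Deadweight loss = 12544/9

Pre-subsidy: 112 - 0.5x = 100.625 + 0.625x gives x* = 91/9 and P* = 1925/18.
With the rebate, buyers effectively pay Pb = Ps − 56, where Ps is the price sellers receive.
On the curves, Pb = 112 - 0.5x and Ps = 100.625 + 0.625x; the wedge Ps − Pb = 56 gives 100.625 + 0.625x − (112 - 0.5x) = 56, so x' = 539/9.
Then Pb = 112 − 0.5·(539/9) = 1477/18 and Ps = 100.625 + 0.625·(539/9) = 2485/18.
The subsidy expands output by 539/9 − 91/9 = 448/9 past the efficient level; on those units the gap between marginal cost and willingness to pay runs from 0 up to 56.
DWL = ½ × 56 × 448/9 = 12544/9.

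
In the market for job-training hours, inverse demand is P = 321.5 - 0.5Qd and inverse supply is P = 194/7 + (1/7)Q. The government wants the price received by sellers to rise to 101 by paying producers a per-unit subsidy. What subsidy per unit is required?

At a seller price of 101, quantity supplied is -194 + 7·101 = 513.
Buyers absorb 513 only when they pay Pb = 321.5 − 0.5·513 = 65.
s = Ps − Pb = 101 − 65 = 36.

Required subsidy s = 36 per unit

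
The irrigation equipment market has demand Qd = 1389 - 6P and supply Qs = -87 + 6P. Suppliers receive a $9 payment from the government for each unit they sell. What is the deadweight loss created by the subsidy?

Pre-subsidy: 1389 - 6P = -87 + 6P gives P* = 123, Q* = 651.
With the subsidy, sellers receive Ps = Pb + 9 for each unit, where Pb is the price buyers pay.
Supply in terms of Pb becomes Qs = -87 + 6(Pb + 9) = -33 + 6Pb. Setting this equal to demand: 1389 - 6Pb = -33 + 6Pb, so Pb = 118.5.
Sellers receive Ps = 118.5 + 9 = 127.5; Q' = 1389 − 6·118.5 = 678.
The subsidy expands output by 678 − 651 = 27 past the efficient level; on those units the gap between marginal cost and willingness to pay runs from 0 up to 9.
DWL = ½ × 9 × 27 = 121.5.

Deadweight loss = $121.5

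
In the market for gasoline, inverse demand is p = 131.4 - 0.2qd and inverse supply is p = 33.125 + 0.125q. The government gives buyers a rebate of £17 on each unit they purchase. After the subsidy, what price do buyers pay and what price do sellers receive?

Pre-subsidy: 131.4 - 0.2q = 33.125 + 0.125q gives q* = 3931/13 and p* = 922/13.
With the rebate, buyers effectively pay pb = ps − 17, where ps is the price sellers receive.
On the curves, pb = 131.4 - 0.2q and ps = 33.125 + 0.125q; the wedge ps − pb = 17 gives 33.125 + 0.125q − (131.4 - 0.2q) = 17, so q' = 4611/13.
Then pb = 131.4 − 0.2·(4611/13) = 786/13 and ps = 33.125 + 0.125·(4611/13) = 1007/13.

Buyers pay 786/13; sellers receive 1007/13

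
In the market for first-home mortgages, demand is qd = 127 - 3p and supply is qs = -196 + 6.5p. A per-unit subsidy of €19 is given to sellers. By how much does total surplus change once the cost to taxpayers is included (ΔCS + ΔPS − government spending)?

Net change in total surplus = -€370.5

Pre-subsidy: 127 - 3p = -196 + 6.5p gives p* = 34, q* = 25.
With the subsidy, sellers receive ps = pb + 19 for each unit, where pb is the price buyers pay.
Supply in terms of pb becomes qs = -196 + 6.5(pb + 19) = -72.5 + 6.5pb. Setting this equal to demand: 127 - 3pb = -72.5 + 6.5pb, so pb = 21.
Sellers receive ps = 21 + 19 = 40; q' = 127 − 3·21 = 64.
ΔCS = ½(25 + 64)(34 − 21) = 578.5; ΔPS = ½(25 + 64)(40 − 34) = 267.
Government spending = 19 × 64 = 1216.
Net change = 578.5 + 267 − 1216 = -370.5. The loss equals the DWL triangle ½·19·39.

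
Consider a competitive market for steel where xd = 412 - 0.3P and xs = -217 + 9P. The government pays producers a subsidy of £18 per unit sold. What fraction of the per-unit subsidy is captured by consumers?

Pre-subsidy: 412 - 0.3P = -217 + 9P gives P* = 6290/93, x* = 12143/31.
With the subsidy, sellers receive Ps = Pb + 18 for each unit, where Pb is the price buyers pay.
Supply in terms of Pb becomes xs = -217 + 9(Pb + 18) = -55 + 9Pb. Setting this equal to demand: 412 - 0.3Pb = -55 + 9Pb, so Pb = 4670/93.
Sellers receive Ps = 4670/93 + 18 = 6344/93; x' = 412 − 0.3·(4670/93) = 12305/31.
Buyers' price falls by P* − Pb = 6290/93 − 4670/93 = 540/31; sellers' price rises by Ps − P* = 6344/93 − 6290/93 = 18/31.
So consumers capture (540/31)/18 = 30/31 of each unit of subsidy.

Consumer share = 30/31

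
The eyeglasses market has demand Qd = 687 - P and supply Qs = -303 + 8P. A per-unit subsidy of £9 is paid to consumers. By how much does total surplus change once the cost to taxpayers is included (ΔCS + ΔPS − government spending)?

Net change in total surplus = -£36

Pre-subsidy: 687 - P = -303 + 8P gives P* = 110, Q* = 577.
With the rebate, buyers effectively pay Pb = Ps − 9, where Ps is the price sellers receive.
Demand in terms of Ps becomes Qd = 687 − 1(Ps − 9) = 696 - Ps. Setting this equal to supply: 696 - Ps = -303 + 8Ps, so Ps = 111.
Buyers pay Pb = 111 − 9 = 102; Q' = -303 + 8·111 = 585.
ΔCS = ½(577 + 585)(110 − 102) = 4648; ΔPS = ½(577 + 585)(111 − 110) = 581.
Government spending = 9 × 585 = 5265.
Net change = 4648 + 581 − 5265 = -36. The loss equals the DWL triangle ½·9·8.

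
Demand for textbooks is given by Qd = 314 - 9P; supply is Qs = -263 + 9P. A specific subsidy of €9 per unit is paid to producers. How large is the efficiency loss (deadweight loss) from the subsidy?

Pre-subsidy: 314 - 9P = -263 + 9P gives P* = 577/18, Q* = 25.5.
With the subsidy, sellers receive Ps = Pb + 9 for each unit, where Pb is the price buyers pay.
Supply in terms of Pb becomes Qs = -263 + 9(Pb + 9) = -182 + 9Pb. Setting this equal to demand: 314 - 9Pb = -182 + 9Pb, so Pb = 248/9.
Sellers receive Ps = 248/9 + 9 = 329/9; Q' = 314 − 9·(248/9) = 66.
The subsidy expands output by 66 − 25.5 = 40.5 past the efficient level; on those units the gap between marginal cost and willingness to pay runs from 0 up to 9.
DWL = ½ × 9 × 40.5 = 182.25.

Deadweight loss = €182.25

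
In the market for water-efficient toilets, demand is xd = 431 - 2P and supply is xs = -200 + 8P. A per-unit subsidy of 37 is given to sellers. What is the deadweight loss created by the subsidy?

Deadweight loss = 1095.2

Pre-subsidy: 431 - 2P = -200 + 8P gives P* = 63.1, x* = 304.8.
With the subsidy, sellers receive Ps = Pb + 37 for each unit, where Pb is the price buyers pay.
Supply in terms of Pb becomes xs = -200 + 8(Pb + 37) = 96 + 8Pb. Setting this equal to demand: 431 - 2Pb = 96 + 8Pb, so Pb = 33.5.
Sellers receive Ps = 33.5 + 37 = 70.5; x' = 431 − 2·33.5 = 364.
The subsidy expands output by 364 − 304.8 = 59.2 past the efficient level; on those units the gap between marginal cost and willingness to pay runs from 0 up to 37.
DWL = ½ × 37 × 59.2 = 1095.2.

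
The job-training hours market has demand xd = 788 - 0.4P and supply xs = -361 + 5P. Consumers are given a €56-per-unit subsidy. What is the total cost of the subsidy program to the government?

Government cost = 1094128/27

Pre-subsidy: 788 - 0.4P = -361 + 5P gives P* = 1915/9, x* = 6326/9.
With the rebate, buyers effectively pay Pb = Ps − 56, where Ps is the price sellers receive.
Demand in terms of Ps becomes xd = 788 − 0.4(Ps − 56) = 810.4 - 0.4Ps. Setting this equal to supply: 810.4 - 0.4Ps = -361 + 5Ps, so Ps = 5857/27.
Buyers pay Pb = 5857/27 − 56 = 4345/27; x' = -361 + 5·(5857/27) = 19538/27.
Government outlay = subsidy × quantity = 56 × 19538/27 = 1094128/27.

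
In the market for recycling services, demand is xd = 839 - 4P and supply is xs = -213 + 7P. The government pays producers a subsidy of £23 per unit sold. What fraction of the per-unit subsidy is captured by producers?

Pre-subsidy: 839 - 4P = -213 + 7P gives P* = 1052/11, x* = 5021/11.
With the subsidy, sellers receive Ps = Pb + 23 for each unit, where Pb is the price buyers pay.
Supply in terms of Pb becomes xs = -213 + 7(Pb + 23) = -52 + 7Pb. Setting this equal to demand: 839 - 4Pb = -52 + 7Pb, so Pb = 81.
Sellers receive Ps = 81 + 23 = 104; x' = 839 − 4·81 = 515.
Buyers' price falls by P* − Pb = 1052/11 − 81 = 161/11; sellers' price rises by Ps − P* = 104 − 1052/11 = 92/11.
So producers capture (92/11)/23 = 4/11 of each unit of subsidy.

Producer share = 4/11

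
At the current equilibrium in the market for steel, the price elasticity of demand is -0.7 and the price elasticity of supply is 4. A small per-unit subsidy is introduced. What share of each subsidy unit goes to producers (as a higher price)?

For a small subsidy around the equilibrium, the benefit split depends on the relative slopes, which at a point are proportional to the elasticities.
Buyer share = εs/(εs + |εd|) = 4/(4 + 0.7) = 40/47; seller share = |εd|/(εs + |εd|) = 7/47.
So producers capture 7/47 of the subsidy.

Producer share = 7/47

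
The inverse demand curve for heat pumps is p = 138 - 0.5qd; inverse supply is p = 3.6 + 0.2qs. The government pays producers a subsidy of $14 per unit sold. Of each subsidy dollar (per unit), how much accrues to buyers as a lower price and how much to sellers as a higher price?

Pre-subsidy: 138 - 0.5q = 3.6 + 0.2q gives q* = 192 and p* = 42.
With the subsidy, sellers receive ps = pb + 14 for each unit, where pb is the price buyers pay.
On the curves, pb = 138 - 0.5q and ps = 3.6 + 0.2q; the wedge ps − pb = 14 gives 3.6 + 0.2q − (138 - 0.5q) = 14, so q' = 212.
Then pb = 138 − 0.5·212 = 32 and ps = 3.6 + 0.2·212 = 46.
Buyers' price falls by p* − pb = 42 − 32 = 10; sellers' price rises by ps − p* = 46 − 42 = 4.

Buyers gain $10 per unit; sellers gain $4 per unit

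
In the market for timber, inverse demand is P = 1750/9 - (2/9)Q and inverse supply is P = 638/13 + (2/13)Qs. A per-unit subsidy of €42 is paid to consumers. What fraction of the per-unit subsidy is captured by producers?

Producer share = 9/22

Pre-subsidy: 1750/9 - (2/9)Q = 638/13 + (2/13)Q gives Q* = 4252/11 and P* = 1194/11.
With the rebate, buyers effectively pay Pb = Ps − 42, where Ps is the price sellers receive.
On the curves, Pb = 1750/9 - (2/9)Q and Ps = 638/13 + (2/13)Q; the wedge Ps − Pb = 42 gives 638/13 + (2/13)Q − (1750/9 - (2/9)Q) = 42, so Q' = 10961/22.
Then Pb = 1750/9 − (2/9)·(10961/22) = 921/11 and Ps = 638/13 + (2/13)·(10961/22) = 1383/11.
Buyers' price falls by P* − Pb = 1194/11 − 921/11 = 273/11; sellers' price rises by Ps − P* = 1383/11 − 1194/11 = 189/11.
So producers capture (189/11)/42 = 9/22 of each unit of subsidy.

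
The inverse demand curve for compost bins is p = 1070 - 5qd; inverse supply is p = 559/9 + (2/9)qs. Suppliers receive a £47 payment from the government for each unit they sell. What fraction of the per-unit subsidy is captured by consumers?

Pre-subsidy: 1070 - 5q = 559/9 + (2/9)q gives q* = 193 and p* = 105.
With the subsidy, sellers receive ps = pb + 47 for each unit, where pb is the price buyers pay.
On the curves, pb = 1070 - 5q and ps = 559/9 + (2/9)q; the wedge ps − pb = 47 gives 559/9 + (2/9)q − (1070 - 5q) = 47, so q' = 202.
Then pb = 1070 − 5·202 = 60 and ps = 559/9 + (2/9)·202 = 107.
Buyers' price falls by p* − pb = 105 − 60 = 45; sellers' price rises by ps − p* = 107 − 105 = 2.
So consumers capture 45/47 = 45/47 of each unit of subsidy.

Consumer share = 45/47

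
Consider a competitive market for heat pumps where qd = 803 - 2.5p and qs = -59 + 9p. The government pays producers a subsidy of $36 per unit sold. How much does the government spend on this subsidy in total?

Pre-subsidy: 803 - 2.5p = -59 + 9p gives p* = 1724/23, q* = 14159/23.
With the subsidy, sellers receive ps = pb + 36 for each unit, where pb is the price buyers pay.
Supply in terms of pb becomes qs = -59 + 9(pb + 36) = 265 + 9pb. Setting this equal to demand: 803 - 2.5pb = 265 + 9pb, so pb = 1076/23.
Sellers receive ps = 1076/23 + 36 = 1904/23; q' = 803 − 2.5·(1076/23) = 15779/23.
Government outlay = subsidy × quantity = 36 × 15779/23 = 568044/23.

Government cost = 568044/23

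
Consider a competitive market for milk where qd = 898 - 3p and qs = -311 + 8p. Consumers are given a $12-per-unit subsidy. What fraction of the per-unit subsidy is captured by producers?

Producer share = 3/11

Pre-subsidy: 898 - 3p = -311 + 8p gives p* = 1209/11, q* = 6251/11.
With the rebate, buyers effectively pay pb = ps − 12, where ps is the price sellers receive.
Demand in terms of ps becomes qd = 898 − 3(ps − 12) = 934 - 3ps. Setting this equal to supply: 934 - 3ps = -311 + 8ps, so ps = 1245/11.
Buyers pay pb = 1245/11 − 12 = 1113/11; q' = -311 + 8·(1245/11) = 6539/11.
Buyers' price falls by p* − pb = 1209/11 − 1113/11 = 96/11; sellers' price rises by ps − p* = 1245/11 − 1209/11 = 36/11.
So producers capture (36/11)/12 = 3/11 of each unit of subsidy.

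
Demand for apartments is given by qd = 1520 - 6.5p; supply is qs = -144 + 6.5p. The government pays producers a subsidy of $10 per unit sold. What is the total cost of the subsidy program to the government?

Government cost = $7205

Pre-subsidy: 1520 - 6.5p = -144 + 6.5p gives p* = 128, q* = 688.
With the subsidy, sellers receive ps = pb + 10 for each unit, where pb is the price buyers pay.
Supply in terms of pb becomes qs = -144 + 6.5(pb + 10) = -79 + 6.5pb. Setting this equal to demand: 1520 - 6.5pb = -79 + 6.5pb, so pb = 123.
Sellers receive ps = 123 + 10 = 133; q' = 1520 − 6.5·123 = 720.5.
Government outlay = subsidy × quantity = 10 × 720.5 = 7205.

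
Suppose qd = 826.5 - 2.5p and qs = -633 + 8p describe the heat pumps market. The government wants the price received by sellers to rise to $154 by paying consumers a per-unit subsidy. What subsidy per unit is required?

At a seller price of 154, quantity supplied is -633 + 8·154 = 599.
Buyers absorb 599 only when they pay pb with 826.5 − 2.5·pb = 599, i.e. pb = 91.
s = ps − pb = 154 − 91 = 63.

Required subsidy s = $63 per unit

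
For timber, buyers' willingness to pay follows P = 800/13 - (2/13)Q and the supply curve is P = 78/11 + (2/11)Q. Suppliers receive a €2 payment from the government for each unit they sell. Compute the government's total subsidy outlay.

Government cost = 1009/3

Pre-subsidy: 800/13 - (2/13)Q = 78/11 + (2/11)Q gives Q* = 3893/24 and P* = 439/12.
With the subsidy, sellers receive Ps = Pb + 2 for each unit, where Pb is the price buyers pay.
On the curves, Pb = 800/13 - (2/13)Q and Ps = 78/11 + (2/11)Q; the wedge Ps − Pb = 2 gives 78/11 + (2/11)Q − (800/13 - (2/13)Q) = 2, so Q' = 1009/6.
Then Pb = 800/13 − (2/13)·(1009/6) = 107/3 and Ps = 78/11 + (2/11)·(1009/6) = 113/3.
Government outlay = subsidy × quantity = 2 × 1009/6 = 1009/3.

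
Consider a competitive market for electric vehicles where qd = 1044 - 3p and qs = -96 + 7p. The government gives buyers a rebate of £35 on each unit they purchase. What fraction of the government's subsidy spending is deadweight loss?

DWL / government spending = 49/1034

Pre-subsidy: 1044 - 3p = -96 + 7p gives p* = 114, q* = 702.
With the rebate, buyers effectively pay pb = ps − 35, where ps is the price sellers receive.
Demand in terms of ps becomes qd = 1044 − 3(ps − 35) = 1149 - 3ps. Setting this equal to supply: 1149 - 3ps = -96 + 7ps, so ps = 124.5.
Buyers pay pb = 124.5 − 35 = 89.5; q' = -96 + 7·124.5 = 775.5.
ΔCS = ½(702 + 775.5)(114 − 89.5) = 18099.375; ΔPS = ½(702 + 775.5)(124.5 − 114) = 7756.875.
Government spending = 35 × 775.5 = 27142.5.
DWL = ½ × 35 × (775.5 − 702) = 1286.25; fraction = 1286.25 / 27142.5 = 49/1034.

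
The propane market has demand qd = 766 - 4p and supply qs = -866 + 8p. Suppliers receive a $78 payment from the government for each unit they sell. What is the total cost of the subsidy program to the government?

Government cost = $33540

Pre-subsidy: 766 - 4p = -866 + 8p gives p* = 136, q* = 222.
With the subsidy, sellers receive ps = pb + 78 for each unit, where pb is the price buyers pay.
Supply in terms of pb becomes qs = -866 + 8(pb + 78) = -242 + 8pb. Setting this equal to demand: 766 - 4pb = -242 + 8pb, so pb = 84.
Sellers receive ps = 84 + 78 = 162; q' = 766 − 4·84 = 430.
Government outlay = subsidy × quantity = 78 × 430 = 33540.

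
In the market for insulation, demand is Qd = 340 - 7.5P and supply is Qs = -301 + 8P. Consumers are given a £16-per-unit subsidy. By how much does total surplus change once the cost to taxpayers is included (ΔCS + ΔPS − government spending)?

Net change in total surplus = -15360/31

Pre-subsidy: 340 - 7.5P = -301 + 8P gives P* = 1282/31, Q* = 925/31.
With the rebate, buyers effectively pay Pb = Ps − 16, where Ps is the price sellers receive.
Demand in terms of Ps becomes Qd = 340 − 7.5(Ps − 16) = 460 - 7.5Ps. Setting this equal to supply: 460 - 7.5Ps = -301 + 8Ps, so Ps = 1522/31.
Buyers pay Pb = 1522/31 − 16 = 1026/31; Q' = -301 + 8·(1522/31) = 2845/31.
ΔCS = ½(925/31 + 2845/31)(1282/31 − 1026/31) = 482560/961; ΔPS = ½(925/31 + 2845/31)(1522/31 − 1282/31) = 452400/961.
Government spending = 16 × 2845/31 = 45520/31.
Net change = 482560/961 + 452400/961 − 45520/31 = -15360/31. The loss equals the DWL triangle ½·16·1920/31.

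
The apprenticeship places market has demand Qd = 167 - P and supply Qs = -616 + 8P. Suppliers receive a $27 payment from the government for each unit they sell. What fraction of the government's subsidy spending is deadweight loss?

Pre-subsidy: 167 - P = -616 + 8P gives P* = 87, Q* = 80.
With the subsidy, sellers receive Ps = Pb + 27 for each unit, where Pb is the price buyers pay.
Supply in terms of Pb becomes Qs = -616 + 8(Pb + 27) = -400 + 8Pb. Setting this equal to demand: 167 - Pb = -400 + 8Pb, so Pb = 63.
Sellers receive Ps = 63 + 27 = 90; Q' = 167 − 1·63 = 104.
ΔCS = ½(80 + 104)(87 − 63) = 2208; ΔPS = ½(80 + 104)(90 − 87) = 276.
Government spending = 27 × 104 = 2808.
DWL = ½ × 27 × (104 − 80) = 324; fraction = 324 / 2808 = 3/26.

DWL / government spending = 3/26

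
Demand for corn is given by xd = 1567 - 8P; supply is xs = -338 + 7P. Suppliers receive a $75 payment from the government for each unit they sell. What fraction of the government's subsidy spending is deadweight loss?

Pre-subsidy: 1567 - 8P = -338 + 7P gives P* = 127, x* = 551.
With the subsidy, sellers receive Ps = Pb + 75 for each unit, where Pb is the price buyers pay.
Supply in terms of Pb becomes xs = -338 + 7(Pb + 75) = 187 + 7Pb. Setting this equal to demand: 1567 - 8Pb = 187 + 7Pb, so Pb = 92.
Sellers receive Ps = 92 + 75 = 167; x' = 1567 − 8·92 = 831.
ΔCS = ½(551 + 831)(127 − 92) = 24185; ΔPS = ½(551 + 831)(167 − 127) = 27640.
Government spending = 75 × 831 = 62325.
DWL = ½ × 75 × (831 − 551) = 10500; fraction = 10500 / 62325 = 140/831.

DWL / government spending = 140/831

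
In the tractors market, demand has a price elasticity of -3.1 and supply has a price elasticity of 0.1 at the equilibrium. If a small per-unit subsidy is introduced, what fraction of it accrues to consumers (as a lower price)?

Consumer share = 0.03125

For a small subsidy around the equilibrium, the benefit split depends on the relative slopes, which at a point are proportional to the elasticities.
Buyer share = εs/(εs + |εd|) = 0.1/(0.1 + 3.1) = 0.03125; seller share = |εd|/(εs + |εd|) = 0.96875.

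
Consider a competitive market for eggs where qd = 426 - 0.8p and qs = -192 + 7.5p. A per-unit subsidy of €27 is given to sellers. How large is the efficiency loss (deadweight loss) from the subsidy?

Deadweight loss = 21870/83

Pre-subsidy: 426 - 0.8p = -192 + 7.5p gives p* = 6180/83, q* = 30414/83.
With the subsidy, sellers receive ps = pb + 27 for each unit, where pb is the price buyers pay.
Supply in terms of pb becomes qs = -192 + 7.5(pb + 27) = 10.5 + 7.5pb. Setting this equal to demand: 426 - 0.8pb = 10.5 + 7.5pb, so pb = 4155/83.
Sellers receive ps = 4155/83 + 27 = 6396/83; q' = 426 − 0.8·(4155/83) = 32034/83.
The subsidy expands output by 32034/83 − 30414/83 = 1620/83 past the efficient level; on those units the gap between marginal cost and willingness to pay runs from 0 up to 27.
DWL = ½ × 27 × 1620/83 = 21870/83.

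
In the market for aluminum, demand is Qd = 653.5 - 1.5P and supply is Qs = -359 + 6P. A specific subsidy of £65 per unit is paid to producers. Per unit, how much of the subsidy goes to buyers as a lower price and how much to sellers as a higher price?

Buyers gain £52 per unit; sellers gain £13 per unit

Pre-subsidy: 653.5 - 1.5P = -359 + 6P gives P* = 135, Q* = 451.
With the subsidy, sellers receive Ps = Pb + 65 for each unit, where Pb is the price buyers pay.
Supply in terms of Pb becomes Qs = -359 + 6(Pb + 65) = 31 + 6Pb. Setting this equal to demand: 653.5 - 1.5Pb = 31 + 6Pb, so Pb = 83.
Sellers receive Ps = 83 + 65 = 148; Q' = 653.5 − 1.5·83 = 529.
Buyers' price falls by P* − Pb = 135 − 83 = 52; sellers' price rises by Ps − P* = 148 − 135 = 13.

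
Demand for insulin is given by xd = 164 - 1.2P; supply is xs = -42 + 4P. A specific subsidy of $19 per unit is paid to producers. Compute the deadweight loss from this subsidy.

Deadweight loss = 2166/13

Pre-subsidy: 164 - 1.2P = -42 + 4P gives P* = 515/13, x* = 1514/13.
With the subsidy, sellers receive Ps = Pb + 19 for each unit, where Pb is the price buyers pay.
Supply in terms of Pb becomes xs = -42 + 4(Pb + 19) = 34 + 4Pb. Setting this equal to demand: 164 - 1.2Pb = 34 + 4Pb, so Pb = 25.
Sellers receive Ps = 25 + 19 = 44; x' = 164 − 1.2·25 = 134.
The subsidy expands output by 134 − 1514/13 = 228/13 past the efficient level; on those units the gap between marginal cost and willingness to pay runs from 0 up to 19.
DWL = ½ × 19 × 228/13 = 2166/13.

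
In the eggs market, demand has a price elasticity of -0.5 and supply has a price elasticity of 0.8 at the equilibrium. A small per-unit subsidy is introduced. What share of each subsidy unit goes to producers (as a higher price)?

Producer share = 5/13

For a small subsidy around the equilibrium, the benefit split depends on the relative slopes, which at a point are proportional to the elasticities.
Buyer share = εs/(εs + |εd|) = 0.8/(0.8 + 0.5) = 8/13; seller share = |εd|/(εs + |εd|) = 5/13.
So producers capture 5/13 of the subsidy.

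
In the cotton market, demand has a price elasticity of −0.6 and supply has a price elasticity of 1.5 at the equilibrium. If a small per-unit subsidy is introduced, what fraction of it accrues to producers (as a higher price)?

Producer share = 2/7

For a small subsidy around the equilibrium, the benefit split depends on the relative slopes, which at a point are proportional to the elasticities.
Buyer share = εs/(εs + |εd|) = 1.5/(1.5 + 0.6) = 5/7; seller share = |εd|/(εs + |εd|) = 2/7.
So producers capture 2/7 of the subsidy.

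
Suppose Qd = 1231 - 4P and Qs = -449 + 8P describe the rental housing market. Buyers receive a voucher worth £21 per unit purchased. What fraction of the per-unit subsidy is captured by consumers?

Consumer share = 2/3

Pre-subsidy: 1231 - 4P = -449 + 8P gives P* = 140, Q* = 671.
With the rebate, buyers effectively pay Pb = Ps − 21, where Ps is the price sellers receive.
Demand in terms of Ps becomes Qd = 1231 − 4(Ps − 21) = 1315 - 4Ps. Setting this equal to supply: 1315 - 4Ps = -449 + 8Ps, so Ps = 147.
Buyers pay Pb = 147 − 21 = 126; Q' = -449 + 8·147 = 727.
Buyers' price falls by P* − Pb = 140 − 126 = 14; sellers' price rises by Ps − P* = 147 − 140 = 7.
So consumers capture 14/21 = 2/3 of each unit of subsidy.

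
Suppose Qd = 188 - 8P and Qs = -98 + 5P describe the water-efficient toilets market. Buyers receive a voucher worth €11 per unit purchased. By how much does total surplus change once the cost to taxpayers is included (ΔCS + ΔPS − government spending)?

Net change in total surplus = -2420/13

Pre-subsidy: 188 - 8P = -98 + 5P gives P* = 22, Q* = 12.
With the rebate, buyers effectively pay Pb = Ps − 11, where Ps is the price sellers receive.
Demand in terms of Ps becomes Qd = 188 − 8(Ps − 11) = 276 - 8Ps. Setting this equal to supply: 276 - 8Ps = -98 + 5Ps, so Ps = 374/13.
Buyers pay Pb = 374/13 − 11 = 231/13; Q' = -98 + 5·(374/13) = 596/13.
ΔCS = ½(12 + 596/13)(22 − 231/13) = 20680/169; ΔPS = ½(12 + 596/13)(374/13 − 22) = 33088/169.
Government spending = 11 × 596/13 = 6556/13.
Net change = 20680/169 + 33088/169 − 6556/13 = -2420/13. The loss equals the DWL triangle ½·11·440/13.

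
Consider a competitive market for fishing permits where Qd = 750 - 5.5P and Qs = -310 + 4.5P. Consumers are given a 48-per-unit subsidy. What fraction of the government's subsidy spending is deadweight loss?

DWL / government spending = 297/1429

Pre-subsidy: 750 - 5.5P = -310 + 4.5P gives P* = 106, Q* = 167.
With the rebate, buyers effectively pay Pb = Ps − 48, where Ps is the price sellers receive.
Demand in terms of Ps becomes Qd = 750 − 5.5(Ps − 48) = 1014 - 5.5Ps. Setting this equal to supply: 1014 - 5.5Ps = -310 + 4.5Ps, so Ps = 132.4.
Buyers pay Pb = 132.4 − 48 = 84.4; Q' = -310 + 4.5·132.4 = 285.8.
ΔCS = ½(167 + 285.8)(106 − 84.4) = 4890.24; ΔPS = ½(167 + 285.8)(132.4 − 106) = 5976.96.
Government spending = 48 × 285.8 = 13718.4.
DWL = ½ × 48 × (285.8 − 167) = 2851.2; fraction = 2851.2 / 13718.4 = 297/1429.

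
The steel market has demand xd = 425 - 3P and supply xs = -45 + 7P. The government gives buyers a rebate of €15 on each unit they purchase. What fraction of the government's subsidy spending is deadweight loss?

DWL / government spending = 63/1262

Pre-subsidy: 425 - 3P = -45 + 7P gives P* = 47, x* = 284.
With the rebate, buyers effectively pay Pb = Ps − 15, where Ps is the price sellers receive.
Demand in terms of Ps becomes xd = 425 − 3(Ps − 15) = 470 - 3Ps. Setting this equal to supply: 470 - 3Ps = -45 + 7Ps, so Ps = 51.5.
Buyers pay Pb = 51.5 − 15 = 36.5; x' = -45 + 7·51.5 = 315.5.
ΔCS = ½(284 + 315.5)(47 − 36.5) = 3147.375; ΔPS = ½(284 + 315.5)(51.5 − 47) = 1348.875.
Government spending = 15 × 315.5 = 4732.5.
DWL = ½ × 15 × (315.5 − 284) = 236.25; fraction = 236.25 / 4732.5 = 63/1262.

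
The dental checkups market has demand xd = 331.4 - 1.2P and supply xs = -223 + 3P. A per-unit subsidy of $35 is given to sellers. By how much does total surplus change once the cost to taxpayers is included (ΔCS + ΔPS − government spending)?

Net change in total surplus = -$525

Pre-subsidy: 331.4 - 1.2P = -223 + 3P gives P* = 132, x* = 173.
With the subsidy, sellers receive Ps = Pb + 35 for each unit, where Pb is the price buyers pay.
Supply in terms of Pb becomes xs = -223 + 3(Pb + 35) = -118 + 3Pb. Setting this equal to demand: 331.4 - 1.2Pb = -118 + 3Pb, so Pb = 107.
Sellers receive Ps = 107 + 35 = 142; x' = 331.4 − 1.2·107 = 203.
ΔCS = ½(173 + 203)(132 − 107) = 4700; ΔPS = ½(173 + 203)(142 − 132) = 1880.
Government spending = 35 × 203 = 7105.
Net change = 4700 + 1880 − 7105 = -525. The loss equals the DWL triangle ½·35·30.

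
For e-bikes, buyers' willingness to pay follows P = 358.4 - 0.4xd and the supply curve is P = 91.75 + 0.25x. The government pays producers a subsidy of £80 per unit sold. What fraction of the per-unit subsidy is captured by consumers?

Pre-subsidy: 358.4 - 0.4x = 91.75 + 0.25x gives x* = 5333/13 and P* = 2526/13.
With the subsidy, sellers receive Ps = Pb + 80 for each unit, where Pb is the price buyers pay.
On the curves, Pb = 358.4 - 0.4x and Ps = 91.75 + 0.25x; the wedge Ps − Pb = 80 gives 91.75 + 0.25x − (358.4 - 0.4x) = 80, so x' = 6933/13.
Then Pb = 358.4 − 0.4·(6933/13) = 1886/13 and Ps = 91.75 + 0.25·(6933/13) = 2926/13.
Buyers' price falls by P* − Pb = 2526/13 − 1886/13 = 640/13; sellers' price rises by Ps − P* = 2926/13 − 2526/13 = 400/13.
So consumers capture (640/13)/80 = 8/13 of each unit of subsidy.

Consumer share = 8/13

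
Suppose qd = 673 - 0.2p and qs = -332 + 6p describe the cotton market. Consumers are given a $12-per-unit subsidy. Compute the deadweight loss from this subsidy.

Pre-subsidy: 673 - 0.2p = -332 + 6p gives p* = 5025/31, q* = 19858/31.
With the rebate, buyers effectively pay pb = ps − 12, where ps is the price sellers receive.
Demand in terms of ps becomes qd = 673 − 0.2(ps − 12) = 675.4 - 0.2ps. Setting this equal to supply: 675.4 - 0.2ps = -332 + 6ps, so ps = 5037/31.
Buyers pay pb = 5037/31 − 12 = 4665/31; q' = -332 + 6·(5037/31) = 19930/31.
The subsidy expands output by 19930/31 − 19858/31 = 72/31 past the efficient level; on those units the gap between marginal cost and willingness to pay runs from 0 up to 12.
DWL = ½ × 12 × 72/31 = 432/31.

Deadweight loss = 432/31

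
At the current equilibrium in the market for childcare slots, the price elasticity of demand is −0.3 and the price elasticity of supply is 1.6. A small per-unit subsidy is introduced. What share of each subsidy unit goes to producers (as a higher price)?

Producer share = 3/19

For a small subsidy around the equilibrium, the benefit split depends on the relative slopes, which at a point are proportional to the elasticities.
Buyer share = εs/(εs + |εd|) = 1.6/(1.6 + 0.3) = 16/19; seller share = |εd|/(εs + |εd|) = 3/19.
So producers capture 3/19 of the subsidy.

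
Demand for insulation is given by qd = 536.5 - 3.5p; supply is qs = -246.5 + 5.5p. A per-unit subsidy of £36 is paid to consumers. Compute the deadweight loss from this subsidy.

Pre-subsidy: 536.5 - 3.5p = -246.5 + 5.5p gives p* = 87, q* = 232.
With the rebate, buyers effectively pay pb = ps − 36, where ps is the price sellers receive.
Demand in terms of ps becomes qd = 536.5 − 3.5(ps − 36) = 662.5 - 3.5ps. Setting this equal to supply: 662.5 - 3.5ps = -246.5 + 5.5ps, so ps = 101.
Buyers pay pb = 101 − 36 = 65; q' = -246.5 + 5.5·101 = 309.
The subsidy expands output by 309 − 232 = 77 past the efficient level; on those units the gap between marginal cost and willingness to pay runs from 0 up to 36.
DWL = ½ × 36 × 77 = 1386.

Deadweight loss = £1386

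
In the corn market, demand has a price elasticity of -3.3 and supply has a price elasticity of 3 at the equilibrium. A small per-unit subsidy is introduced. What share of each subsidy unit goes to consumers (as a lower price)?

For a small subsidy around the equilibrium, the benefit split depends on the relative slopes, which at a point are proportional to the elasticities.
Buyer share = εs/(εs + |εd|) = 3/(3 + 3.3) = 10/21; seller share = |εd|/(εs + |εd|) = 11/21.

Consumer share = 10/21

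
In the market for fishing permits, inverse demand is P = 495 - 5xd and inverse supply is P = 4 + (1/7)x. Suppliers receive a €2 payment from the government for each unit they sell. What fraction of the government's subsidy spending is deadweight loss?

DWL / government spending = 1/493

Pre-subsidy: 495 - 5x = 4 + (1/7)x gives x* = 3437/36 and P* = 635/36.
With the subsidy, sellers receive Ps = Pb + 2 for each unit, where Pb is the price buyers pay.
On the curves, Pb = 495 - 5x and Ps = 4 + (1/7)x; the wedge Ps − Pb = 2 gives 4 + (1/7)x − (495 - 5x) = 2, so x' = 3451/36.
Then Pb = 495 − 5·(3451/36) = 565/36 and Ps = 4 + (1/7)·(3451/36) = 637/36.
ΔCS = ½(3437/36 + 3451/36)(635/36 − 565/36) = 10045/54; ΔPS = ½(3437/36 + 3451/36)(637/36 − 635/36) = 287/54.
Government spending = 2 × 3451/36 = 3451/18.
DWL = ½ × 2 × (3451/36 − 3437/36) = 7/18; fraction = (7/18) / (3451/18) = 1/493.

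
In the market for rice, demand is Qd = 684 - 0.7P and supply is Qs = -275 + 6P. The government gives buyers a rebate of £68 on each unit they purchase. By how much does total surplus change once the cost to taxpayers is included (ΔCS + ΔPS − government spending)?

Pre-subsidy: 684 - 0.7P = -275 + 6P gives P* = 9590/67, Q* = 39115/67.
With the rebate, buyers effectively pay Pb = Ps − 68, where Ps is the price sellers receive.
Demand in terms of Ps becomes Qd = 684 − 0.7(Ps − 68) = 731.6 - 0.7Ps. Setting this equal to supply: 731.6 - 0.7Ps = -275 + 6Ps, so Ps = 10066/67.
Buyers pay Pb = 10066/67 − 68 = 5510/67; Q' = -275 + 6·(10066/67) = 41971/67.
ΔCS = ½(39115/67 + 41971/67)(9590/67 − 5510/67) = 165415440/4489; ΔPS = ½(39115/67 + 41971/67)(10066/67 − 9590/67) = 19298468/4489.
Government spending = 68 × 41971/67 = 2854028/67.
Net change = 165415440/4489 + 19298468/4489 − 2854028/67 = -97104/67. The loss equals the DWL triangle ½·68·2856/67.

Net change in total surplus = -97104/67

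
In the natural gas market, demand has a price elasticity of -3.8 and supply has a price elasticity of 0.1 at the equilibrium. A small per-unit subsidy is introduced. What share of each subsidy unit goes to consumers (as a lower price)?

For a small subsidy around the equilibrium, the benefit split depends on the relative slopes, which at a point are proportional to the elasticities.
Buyer share = εs/(εs + |εd|) = 0.1/(0.1 + 3.8) = 1/39; seller share = |εd|/(εs + |εd|) = 38/39.

Consumer share = 1/39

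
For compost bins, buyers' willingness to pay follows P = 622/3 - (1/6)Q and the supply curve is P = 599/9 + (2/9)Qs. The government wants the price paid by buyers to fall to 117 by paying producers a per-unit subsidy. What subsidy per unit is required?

Required subsidy s = 70 per unit

At a buyer price of 117, quantity demanded is 1244 − 6·117 = 542.
Sellers supply 542 only when they receive Ps = 599/9 + (2/9)·542 = 187.
s = Ps − Pb = 187 − 117 = 70.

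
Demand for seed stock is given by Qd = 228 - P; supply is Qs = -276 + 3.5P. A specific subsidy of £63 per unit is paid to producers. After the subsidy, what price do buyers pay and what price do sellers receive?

Pre-subsidy: 228 - P = -276 + 3.5P gives P* = 112, Q* = 116.
With the subsidy, sellers receive Ps = Pb + 63 for each unit, where Pb is the price buyers pay.
Supply in terms of Pb becomes Qs = -276 + 3.5(Pb + 63) = -55.5 + 3.5Pb. Setting this equal to demand: 228 - Pb = -55.5 + 3.5Pb, so Pb = 63.
Sellers receive Ps = 63 + 63 = 126; Q' = 228 − 1·63 = 165.

Buyers pay £63; sellers receive £126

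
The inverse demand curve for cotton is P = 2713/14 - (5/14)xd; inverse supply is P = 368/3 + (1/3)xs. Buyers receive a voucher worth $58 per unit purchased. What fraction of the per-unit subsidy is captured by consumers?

Pre-subsidy: 2713/14 - (5/14)x = 368/3 + (1/3)x gives x* = 103 and P* = 157.
With the rebate, buyers effectively pay Pb = Ps − 58, where Ps is the price sellers receive.
On the curves, Pb = 2713/14 - (5/14)x and Ps = 368/3 + (1/3)x; the wedge Ps − Pb = 58 gives 368/3 + (1/3)x − (2713/14 - (5/14)x) = 58, so x' = 187.
Then Pb = 2713/14 − (5/14)·187 = 127 and Ps = 368/3 + (1/3)·187 = 185.
Buyers' price falls by P* − Pb = 157 − 127 = 30; sellers' price rises by Ps − P* = 185 − 157 = 28.
So consumers capture 30/58 = 15/29 of each unit of subsidy.

Consumer share = 15/29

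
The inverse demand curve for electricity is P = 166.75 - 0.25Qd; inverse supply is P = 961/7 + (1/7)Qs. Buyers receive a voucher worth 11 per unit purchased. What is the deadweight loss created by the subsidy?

Deadweight loss = 154

Pre-subsidy: 166.75 - 0.25Q = 961/7 + (1/7)Q gives Q* = 75 and P* = 148.
With the rebate, buyers effectively pay Pb = Ps − 11, where Ps is the price sellers receive.
On the curves, Pb = 166.75 - 0.25Q and Ps = 961/7 + (1/7)Q; the wedge Ps − Pb = 11 gives 961/7 + (1/7)Q − (166.75 - 0.25Q) = 11, so Q' = 103.
Then Pb = 166.75 − 0.25·103 = 141 and Ps = 961/7 + (1/7)·103 = 152.
The subsidy expands output by 103 − 75 = 28 past the efficient level; on those units the gap between marginal cost and willingness to pay runs from 0 up to 11.
DWL = ½ × 11 × 28 = 154.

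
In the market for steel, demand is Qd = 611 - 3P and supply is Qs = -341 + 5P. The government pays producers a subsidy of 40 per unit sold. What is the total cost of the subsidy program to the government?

Pre-subsidy: 611 - 3P = -341 + 5P gives P* = 119, Q* = 254.
With the subsidy, sellers receive Ps = Pb + 40 for each unit, where Pb is the price buyers pay.
Supply in terms of Pb becomes Qs = -341 + 5(Pb + 40) = -141 + 5Pb. Setting this equal to demand: 611 - 3Pb = -141 + 5Pb, so Pb = 94.
Sellers receive Ps = 94 + 40 = 134; Q' = 611 − 3·94 = 329.
Government outlay = subsidy × quantity = 40 × 329 = 13160.

Government cost = 13160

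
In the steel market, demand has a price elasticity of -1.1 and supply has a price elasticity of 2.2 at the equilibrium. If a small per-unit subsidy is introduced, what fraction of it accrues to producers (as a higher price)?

For a small subsidy around the equilibrium, the benefit split depends on the relative slopes, which at a point are proportional to the elasticities.
Buyer share = εs/(εs + |εd|) = 2.2/(2.2 + 1.1) = 2/3; seller share = |εd|/(εs + |εd|) = 1/3.
So producers capture 1/3 of the subsidy.

Producer share = 1/3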